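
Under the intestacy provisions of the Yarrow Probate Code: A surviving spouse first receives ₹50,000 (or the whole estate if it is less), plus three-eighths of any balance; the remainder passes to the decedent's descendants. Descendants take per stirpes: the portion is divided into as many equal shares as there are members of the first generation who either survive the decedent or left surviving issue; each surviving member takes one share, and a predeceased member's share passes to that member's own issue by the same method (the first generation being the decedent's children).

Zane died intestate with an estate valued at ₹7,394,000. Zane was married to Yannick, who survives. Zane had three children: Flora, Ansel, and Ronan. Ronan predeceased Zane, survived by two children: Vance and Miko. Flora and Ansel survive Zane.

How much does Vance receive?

Yannick first takes ₹50,000, leaving a balance of ₹7,344,000. Yannick then takes three-eighths of the balance (₹2,754,000), for a total of ₹2,804,000. The remaining ₹4,590,000 passes to the descendants.
The descendants' portion (₹4,590,000) is divided into 3 shares of ₹1,530,000: Flora and Ansel each take ₹1,530,000; Ronan's ₹1,530,000 share passes to Ronan's issue.
Ronan's share (₹1,530,000) is divided into 2 shares of ₹765,000: Vance and Miko each take ₹765,000.

Vance receives ₹765,000.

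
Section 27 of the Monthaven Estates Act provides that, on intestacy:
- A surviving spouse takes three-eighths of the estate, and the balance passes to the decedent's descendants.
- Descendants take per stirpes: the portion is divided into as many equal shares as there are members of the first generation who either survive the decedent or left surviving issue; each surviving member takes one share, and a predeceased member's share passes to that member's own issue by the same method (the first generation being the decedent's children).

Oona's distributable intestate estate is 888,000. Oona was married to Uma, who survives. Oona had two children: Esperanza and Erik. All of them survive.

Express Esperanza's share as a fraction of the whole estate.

Uma takes three-eighths of 888,000 = 333,000. The remaining 555,000 passes to the descendants.
The descendants' portion (555,000) is divided into 2 shares of 277,500: Esperanza and Erik each take 277,500.

Esperanza receives 5/16 of the estate.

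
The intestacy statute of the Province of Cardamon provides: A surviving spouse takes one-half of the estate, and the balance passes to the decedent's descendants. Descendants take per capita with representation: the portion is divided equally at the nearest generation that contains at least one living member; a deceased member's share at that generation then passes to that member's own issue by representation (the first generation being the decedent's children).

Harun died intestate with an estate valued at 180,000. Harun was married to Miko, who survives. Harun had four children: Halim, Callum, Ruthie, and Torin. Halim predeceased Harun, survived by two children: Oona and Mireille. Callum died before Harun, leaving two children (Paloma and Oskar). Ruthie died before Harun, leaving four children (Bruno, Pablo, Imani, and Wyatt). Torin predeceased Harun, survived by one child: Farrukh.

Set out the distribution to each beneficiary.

Miko: 90,000; Oona: 10,000; Mireille: 10,000; Paloma: 10,000; Oskar: 10,000; Bruno: 10,000; Pablo: 10,000; Imani: 10,000; Wyatt: 10,000; Farrukh: 10,000

Miko takes one-half of 180,000 = 90,000. The remaining 90,000 passes to the descendants.
No child survives, so the initial division is made at the grandchildren's generation.
The descendants' portion (90,000) is divided into 9 shares of 10,000: Oona, Mireille, Paloma, Oskar, Bruno, Pablo, Imani, Wyatt, and Farrukh each take 10,000.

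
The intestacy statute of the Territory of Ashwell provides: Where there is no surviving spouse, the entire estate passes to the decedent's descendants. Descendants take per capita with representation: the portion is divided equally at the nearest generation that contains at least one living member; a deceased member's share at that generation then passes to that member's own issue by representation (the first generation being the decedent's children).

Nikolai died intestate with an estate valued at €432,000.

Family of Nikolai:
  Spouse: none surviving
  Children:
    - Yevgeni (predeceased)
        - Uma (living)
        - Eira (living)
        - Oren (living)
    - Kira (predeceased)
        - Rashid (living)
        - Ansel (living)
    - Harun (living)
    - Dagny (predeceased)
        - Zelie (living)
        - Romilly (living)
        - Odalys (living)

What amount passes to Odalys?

Odalys receives €36,000.

The entire €432,000 passes to the descendants.
That amount (€432,000) is divided into 4 shares of €108,000: Harun takes €108,000; Yevgeni's €108,000 share passes to Yevgeni's issue; Kira's €108,000 share passes to Kira's issue; Dagny's €108,000 share passes to Dagny's issue.
Yevgeni's share (€108,000) is divided into 3 shares of €36,000: Uma, Eira, and Oren each take €36,000.
Kira's share (€108,000) is divided into 2 shares of €54,000: Rashid and Ansel each take €54,000.
Dagny's share (€108,000) is divided into 3 shares of €36,000: Zelie, Romilly, and Odalys each take €36,000.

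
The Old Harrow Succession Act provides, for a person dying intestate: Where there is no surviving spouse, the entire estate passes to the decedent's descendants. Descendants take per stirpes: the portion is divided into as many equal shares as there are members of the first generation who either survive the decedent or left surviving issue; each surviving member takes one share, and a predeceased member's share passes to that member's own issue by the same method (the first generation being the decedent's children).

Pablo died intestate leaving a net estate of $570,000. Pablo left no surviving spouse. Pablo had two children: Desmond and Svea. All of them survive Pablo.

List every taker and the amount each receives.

The entire $570,000 passes to the descendants.
That amount ($570,000) is divided into 2 shares of $285,000: Desmond and Svea each take $285,000.

Desmond: $285,000; Svea: $285,000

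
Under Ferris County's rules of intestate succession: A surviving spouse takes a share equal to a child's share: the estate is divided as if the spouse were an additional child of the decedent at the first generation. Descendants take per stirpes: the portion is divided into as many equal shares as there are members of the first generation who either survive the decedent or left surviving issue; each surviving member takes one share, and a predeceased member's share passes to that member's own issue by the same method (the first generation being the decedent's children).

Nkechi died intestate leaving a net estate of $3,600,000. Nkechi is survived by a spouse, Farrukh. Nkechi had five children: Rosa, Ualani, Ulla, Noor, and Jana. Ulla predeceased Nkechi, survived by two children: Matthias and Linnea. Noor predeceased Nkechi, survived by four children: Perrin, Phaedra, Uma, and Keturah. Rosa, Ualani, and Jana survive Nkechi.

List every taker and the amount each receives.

Farrukh: $600,000; Rosa: $600,000; Ualani: $600,000; Matthias: $300,000; Linnea: $300,000; Perrin: $150,000; Phaedra: $150,000; Uma: $150,000; Keturah: $150,000; Jana: $600,000

The spouse counts as an additional share at the children's level, so there are 6 primary shares of $600,000. Farrukh takes one such share ($600,000).
The children's combined portion ($3,000,000) is divided into 5 shares of $600,000: Rosa, Ualani, and Jana each take $600,000; Ulla's $600,000 share passes to Ulla's issue; Noor's $600,000 share passes to Noor's issue.
Ulla's share ($600,000) is divided into 2 shares of $300,000: Matthias and Linnea each take $300,000.
Noor's share ($600,000) is divided into 4 shares of $150,000: Perrin, Phaedra, Uma, and Keturah each take $150,000.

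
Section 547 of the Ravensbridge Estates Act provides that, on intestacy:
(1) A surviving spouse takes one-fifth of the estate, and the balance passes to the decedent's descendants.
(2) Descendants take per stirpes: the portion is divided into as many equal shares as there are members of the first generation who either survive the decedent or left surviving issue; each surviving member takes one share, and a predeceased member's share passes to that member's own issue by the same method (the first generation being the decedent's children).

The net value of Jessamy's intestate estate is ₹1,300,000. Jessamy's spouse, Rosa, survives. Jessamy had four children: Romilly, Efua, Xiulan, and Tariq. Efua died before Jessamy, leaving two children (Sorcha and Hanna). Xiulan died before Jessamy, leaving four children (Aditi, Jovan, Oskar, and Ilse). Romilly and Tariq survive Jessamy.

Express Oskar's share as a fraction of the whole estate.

Oskar receives 1/20 of the estate.

Rosa takes one-fifth of ₹1,300,000 = ₹260,000. The remaining ₹1,040,000 passes to the descendants.
The descendants' portion (₹1,040,000) is divided into 4 shares of ₹260,000: Romilly and Tariq each take ₹260,000; Efua's ₹260,000 share passes to Efua's issue; Xiulan's ₹260,000 share passes to Xiulan's issue.
Efua's share (₹260,000) is divided into 2 shares of ₹130,000: Sorcha and Hanna each take ₹130,000.
Xiulan's share (₹260,000) is divided into 4 shares of ₹65,000: Aditi, Jovan, Oskar, and Ilse each take ₹65,000.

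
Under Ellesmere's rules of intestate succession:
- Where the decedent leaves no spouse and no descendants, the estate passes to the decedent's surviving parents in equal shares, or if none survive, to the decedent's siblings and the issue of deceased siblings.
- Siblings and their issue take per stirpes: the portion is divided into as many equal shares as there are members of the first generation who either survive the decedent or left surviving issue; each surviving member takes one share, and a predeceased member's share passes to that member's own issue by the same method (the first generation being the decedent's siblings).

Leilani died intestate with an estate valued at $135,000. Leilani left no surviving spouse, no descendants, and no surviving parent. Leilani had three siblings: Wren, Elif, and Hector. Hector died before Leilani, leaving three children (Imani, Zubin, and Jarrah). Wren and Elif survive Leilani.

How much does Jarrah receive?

The entire $135,000 passes to the siblings and their issue.
That amount ($135,000) is divided into 3 shares of $45,000: Wren and Elif each take $45,000; Hector's $45,000 share passes to Hector's issue.
Hector's share ($45,000) is divided into 3 shares of $15,000: Imani, Zubin, and Jarrah each take $15,000.

Jarrah receives $15,000.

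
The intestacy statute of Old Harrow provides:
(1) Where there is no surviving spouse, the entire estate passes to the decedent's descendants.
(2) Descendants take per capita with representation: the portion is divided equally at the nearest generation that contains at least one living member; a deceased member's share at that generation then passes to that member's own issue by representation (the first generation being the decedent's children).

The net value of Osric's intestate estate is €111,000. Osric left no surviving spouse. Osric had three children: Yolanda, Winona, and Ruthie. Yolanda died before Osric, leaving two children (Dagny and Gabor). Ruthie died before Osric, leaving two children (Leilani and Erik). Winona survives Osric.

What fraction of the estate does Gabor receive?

Gabor receives 1/6 of the estate.

The entire €111,000 passes to the descendants.
That amount (€111,000) is divided into 3 shares of €37,000: Winona takes €37,000; Yolanda's €37,000 share passes to Yolanda's issue; Ruthie's €37,000 share passes to Ruthie's issue.
Yolanda's share (€37,000) is divided into 2 shares of €18,500: Dagny and Gabor each take €18,500.
Ruthie's share (€37,000) is divided into 2 shares of €18,500: Leilani and Erik each take €18,500.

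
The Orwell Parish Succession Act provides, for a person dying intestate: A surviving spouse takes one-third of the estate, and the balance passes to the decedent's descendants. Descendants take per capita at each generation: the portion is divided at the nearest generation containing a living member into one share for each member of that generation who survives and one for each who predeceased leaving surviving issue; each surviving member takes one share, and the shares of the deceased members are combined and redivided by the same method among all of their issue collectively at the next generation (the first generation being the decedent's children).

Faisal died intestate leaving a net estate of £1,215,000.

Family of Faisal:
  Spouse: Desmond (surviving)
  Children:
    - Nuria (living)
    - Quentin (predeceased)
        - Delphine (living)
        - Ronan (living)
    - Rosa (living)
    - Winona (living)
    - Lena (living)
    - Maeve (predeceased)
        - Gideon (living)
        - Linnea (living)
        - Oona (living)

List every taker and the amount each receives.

Desmond: £405,000; Nuria: £135,000; Delphine: £54,000; Ronan: £54,000; Rosa: £135,000; Winona: £135,000; Lena: £135,000; Gideon: £54,000; Linnea: £54,000; Oona: £54,000

Desmond takes one-third of £1,215,000 = £405,000. The remaining £810,000 passes to the descendants.
The descendants' portion (£810,000) is divided at the children's generation into 6 shares of £135,000. Nuria, Rosa, Winona, and Lena each take £135,000. The 2 shares of the deceased (Quentin and Maeve) are combined into a pool of £270,000.
That pool (£270,000) is divided at the grandchildren's generation equally among Delphine, Ronan, Gideon, Linnea, and Oona: £54,000 each.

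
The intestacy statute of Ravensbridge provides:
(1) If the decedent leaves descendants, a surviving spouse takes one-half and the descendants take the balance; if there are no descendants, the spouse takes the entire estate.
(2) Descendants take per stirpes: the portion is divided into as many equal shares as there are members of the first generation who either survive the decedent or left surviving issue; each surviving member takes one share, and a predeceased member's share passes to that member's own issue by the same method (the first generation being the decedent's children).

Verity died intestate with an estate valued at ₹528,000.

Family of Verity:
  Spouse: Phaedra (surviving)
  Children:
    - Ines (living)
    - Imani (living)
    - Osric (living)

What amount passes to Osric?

Phaedra takes one-half of ₹528,000 = ₹264,000. The remaining ₹264,000 passes to the descendants.
The descendants' portion (₹264,000) is divided into 3 shares of ₹88,000: Ines, Imani, and Osric each take ₹88,000.

Osric receives ₹88,000.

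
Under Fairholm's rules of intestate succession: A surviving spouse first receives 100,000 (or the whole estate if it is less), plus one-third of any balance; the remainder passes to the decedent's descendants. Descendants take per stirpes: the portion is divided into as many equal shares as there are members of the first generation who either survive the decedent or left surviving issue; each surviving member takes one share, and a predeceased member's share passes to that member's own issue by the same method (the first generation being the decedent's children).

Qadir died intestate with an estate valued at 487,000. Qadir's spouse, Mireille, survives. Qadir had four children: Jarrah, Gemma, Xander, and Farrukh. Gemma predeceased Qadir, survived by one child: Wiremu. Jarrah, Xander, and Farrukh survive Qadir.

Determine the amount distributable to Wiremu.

Mireille first takes 100,000, leaving a balance of 387,000. Mireille then takes one-third of the balance (129,000), for a total of 229,000. The remaining 258,000 passes to the descendants.
The descendants' portion (258,000) is divided into 4 shares of 64,500: Jarrah, Xander, and Farrukh each take 64,500; Gemma's 64,500 share passes to Gemma's issue.
Gemma's share (64,500) passes entirely to Wiremu.

Wiremu receives 64,500.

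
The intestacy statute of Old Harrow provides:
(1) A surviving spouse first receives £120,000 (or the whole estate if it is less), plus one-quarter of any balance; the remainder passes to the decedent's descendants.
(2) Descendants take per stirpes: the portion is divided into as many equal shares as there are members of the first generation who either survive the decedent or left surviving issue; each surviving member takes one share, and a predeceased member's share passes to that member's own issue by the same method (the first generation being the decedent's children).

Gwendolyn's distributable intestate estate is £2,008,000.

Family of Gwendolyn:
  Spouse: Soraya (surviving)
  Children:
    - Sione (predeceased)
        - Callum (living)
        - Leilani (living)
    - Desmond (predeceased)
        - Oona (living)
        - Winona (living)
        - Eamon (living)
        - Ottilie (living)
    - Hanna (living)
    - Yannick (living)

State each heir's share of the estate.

Soraya: £592,000; Callum: £177,000; Leilani: £177,000; Oona: £88,500; Winona: £88,500; Eamon: £88,500; Ottilie: £88,500; Hanna: £354,000; Yannick: £354,000

Soraya first takes £120,000, leaving a balance of £1,888,000. Soraya then takes one-quarter of the balance (£472,000), for a total of £592,000. The remaining £1,416,000 passes to the descendants.
The descendants' portion (£1,416,000) is divided into 4 shares of £354,000: Hanna and Yannick each take £354,000; Sione's £354,000 share passes to Sione's issue; Desmond's £354,000 share passes to Desmond's issue.
Sione's share (£354,000) is divided into 2 shares of £177,000: Callum and Leilani each take £177,000.
Desmond's share (£354,000) is divided into 4 shares of £88,500: Oona, Winona, Eamon, and Ottilie each take £88,500.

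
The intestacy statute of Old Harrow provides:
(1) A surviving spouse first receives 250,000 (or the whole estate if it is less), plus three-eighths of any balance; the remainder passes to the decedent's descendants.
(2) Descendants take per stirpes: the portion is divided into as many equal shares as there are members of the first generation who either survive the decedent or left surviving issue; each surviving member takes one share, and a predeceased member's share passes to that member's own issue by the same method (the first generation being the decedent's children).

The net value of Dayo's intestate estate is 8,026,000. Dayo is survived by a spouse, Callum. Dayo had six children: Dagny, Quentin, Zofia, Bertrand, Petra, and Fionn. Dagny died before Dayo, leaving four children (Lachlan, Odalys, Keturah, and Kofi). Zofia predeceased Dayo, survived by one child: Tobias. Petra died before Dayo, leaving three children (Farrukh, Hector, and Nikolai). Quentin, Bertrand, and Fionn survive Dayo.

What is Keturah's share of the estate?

Callum first takes 250,000, leaving a balance of 7,776,000. Callum then takes three-eighths of the balance (2,916,000), for a total of 3,166,000. The remaining 4,860,000 passes to the descendants.
The descendants' portion (4,860,000) is divided into 6 shares of 810,000: Quentin, Bertrand, and Fionn each take 810,000; Dagny's 810,000 share passes to Dagny's issue; Zofia's 810,000 share passes to Zofia's issue; Petra's 810,000 share passes to Petra's issue.
Dagny's share (810,000) is divided into 4 shares of 202,500: Lachlan, Odalys, Keturah, and Kofi each take 202,500.
Zofia's share (810,000) passes entirely to Tobias.
Petra's share (810,000) is divided into 3 shares of 270,000: Farrukh, Hector, and Nikolai each take 270,000.

Keturah receives 202,500.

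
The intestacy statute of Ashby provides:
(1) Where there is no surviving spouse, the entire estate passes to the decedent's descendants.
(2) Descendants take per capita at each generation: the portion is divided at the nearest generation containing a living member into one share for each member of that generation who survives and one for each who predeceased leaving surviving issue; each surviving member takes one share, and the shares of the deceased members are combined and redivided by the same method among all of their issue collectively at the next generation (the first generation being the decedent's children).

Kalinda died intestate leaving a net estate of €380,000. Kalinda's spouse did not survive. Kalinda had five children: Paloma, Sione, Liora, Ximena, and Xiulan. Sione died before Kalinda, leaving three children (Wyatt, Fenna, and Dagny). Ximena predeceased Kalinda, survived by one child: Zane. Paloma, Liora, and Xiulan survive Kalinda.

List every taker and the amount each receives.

Paloma: €76,000; Wyatt: €38,000; Fenna: €38,000; Dagny: €38,000; Liora: €76,000; Zane: €38,000; Xiulan: €76,000

The entire €380,000 passes to the descendants.
That amount (€380,000) is divided at the children's generation into 5 shares of €76,000. Paloma, Liora, and Xiulan each take €76,000. The 2 shares of the deceased (Sione and Ximena) are combined into a pool of €152,000.
That pool (€152,000) is divided at the grandchildren's generation equally among Wyatt, Fenna, Dagny, and Zane: €38,000 each.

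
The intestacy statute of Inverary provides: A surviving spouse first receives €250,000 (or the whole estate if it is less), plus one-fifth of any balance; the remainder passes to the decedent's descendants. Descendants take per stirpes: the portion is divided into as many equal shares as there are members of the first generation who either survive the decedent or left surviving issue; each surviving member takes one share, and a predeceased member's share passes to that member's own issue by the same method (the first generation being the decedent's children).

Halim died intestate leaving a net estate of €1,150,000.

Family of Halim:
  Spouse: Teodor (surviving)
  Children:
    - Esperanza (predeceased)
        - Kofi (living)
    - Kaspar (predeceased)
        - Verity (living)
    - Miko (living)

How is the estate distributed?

Teodor: €430,000; Kofi: €240,000; Verity: €240,000; Miko: €240,000

Teodor first takes €250,000, leaving a balance of €900,000. Teodor then takes one-fifth of the balance (€180,000), for a total of €430,000. The remaining €720,000 passes to the descendants.
The descendants' portion (€720,000) is divided into 3 shares of €240,000: Miko takes €240,000; Esperanza's €240,000 share passes to Esperanza's issue; Kaspar's €240,000 share passes to Kaspar's issue.
Esperanza's share (€240,000) passes entirely to Kofi.
Kaspar's share (€240,000) passes entirely to Verity.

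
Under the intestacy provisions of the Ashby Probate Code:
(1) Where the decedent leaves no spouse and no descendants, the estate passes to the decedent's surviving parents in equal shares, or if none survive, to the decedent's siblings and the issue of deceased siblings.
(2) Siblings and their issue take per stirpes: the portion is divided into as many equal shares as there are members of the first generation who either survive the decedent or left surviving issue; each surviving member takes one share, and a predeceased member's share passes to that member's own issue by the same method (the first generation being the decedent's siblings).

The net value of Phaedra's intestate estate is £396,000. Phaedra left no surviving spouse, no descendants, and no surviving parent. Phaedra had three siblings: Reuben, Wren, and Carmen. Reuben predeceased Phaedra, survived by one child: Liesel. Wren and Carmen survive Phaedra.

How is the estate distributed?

The entire £396,000 passes to the siblings and their issue.
That amount (£396,000) is divided into 3 shares of £132,000: Wren and Carmen each take £132,000; Reuben's £132,000 share passes to Reuben's issue.
Reuben's share (£132,000) passes entirely to Liesel.

Liesel: £132,000; Wren: £132,000; Carmen: £132,000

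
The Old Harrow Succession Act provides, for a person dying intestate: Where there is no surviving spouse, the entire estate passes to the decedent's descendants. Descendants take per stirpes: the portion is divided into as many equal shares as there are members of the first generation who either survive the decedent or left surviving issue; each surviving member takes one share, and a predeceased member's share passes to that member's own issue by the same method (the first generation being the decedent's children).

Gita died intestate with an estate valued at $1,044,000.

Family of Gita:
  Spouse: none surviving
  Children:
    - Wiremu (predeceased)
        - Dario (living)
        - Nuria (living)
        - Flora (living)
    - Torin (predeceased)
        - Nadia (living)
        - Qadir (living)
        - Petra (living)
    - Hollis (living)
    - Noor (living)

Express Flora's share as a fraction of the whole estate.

The entire $1,044,000 passes to the descendants.
That amount ($1,044,000) is divided into 4 shares of $261,000: Hollis and Noor each take $261,000; Wiremu's $261,000 share passes to Wiremu's issue; Torin's $261,000 share passes to Torin's issue.
Wiremu's share ($261,000) is divided into 3 shares of $87,000: Dario, Nuria, and Flora each take $87,000.
Torin's share ($261,000) is divided into 3 shares of $87,000: Nadia, Qadir, and Petra each take $87,000.

Flora receives 1/12 of the estate.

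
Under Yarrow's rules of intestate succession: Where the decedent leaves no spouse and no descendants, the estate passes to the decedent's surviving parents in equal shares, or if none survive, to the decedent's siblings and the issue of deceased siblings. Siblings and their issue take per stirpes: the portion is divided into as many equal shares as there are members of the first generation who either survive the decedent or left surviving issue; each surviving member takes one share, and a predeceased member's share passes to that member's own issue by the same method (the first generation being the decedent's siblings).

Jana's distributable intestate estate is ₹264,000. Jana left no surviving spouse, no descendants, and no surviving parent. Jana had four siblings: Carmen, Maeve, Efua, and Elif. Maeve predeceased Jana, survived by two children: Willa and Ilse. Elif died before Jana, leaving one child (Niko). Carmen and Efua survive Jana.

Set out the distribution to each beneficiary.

Carmen: ₹66,000; Willa: ₹33,000; Ilse: ₹33,000; Efua: ₹66,000; Niko: ₹66,000

The entire ₹264,000 passes to the siblings and their issue.
That amount (₹264,000) is divided into 4 shares of ₹66,000: Carmen and Efua each take ₹66,000; Maeve's ₹66,000 share passes to Maeve's issue; Elif's ₹66,000 share passes to Elif's issue.
Maeve's share (₹66,000) is divided into 2 shares of ₹33,000: Willa and Ilse each take ₹33,000.
Elif's share (₹66,000) passes entirely to Niko.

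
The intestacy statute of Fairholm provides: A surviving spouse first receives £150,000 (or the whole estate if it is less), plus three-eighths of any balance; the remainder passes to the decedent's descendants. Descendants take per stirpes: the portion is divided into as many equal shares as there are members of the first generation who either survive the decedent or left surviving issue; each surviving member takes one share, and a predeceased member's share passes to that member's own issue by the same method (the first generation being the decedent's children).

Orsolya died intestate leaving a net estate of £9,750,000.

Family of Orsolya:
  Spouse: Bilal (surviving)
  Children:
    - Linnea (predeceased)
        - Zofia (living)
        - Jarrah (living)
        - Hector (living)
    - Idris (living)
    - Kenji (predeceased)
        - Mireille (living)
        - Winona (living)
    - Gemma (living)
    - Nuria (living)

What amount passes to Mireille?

Bilal first takes £150,000, leaving a balance of £9,600,000. Bilal then takes three-eighths of the balance (£3,600,000), for a total of £3,750,000. The remaining £6,000,000 passes to the descendants.
The descendants' portion (£6,000,000) is divided into 5 shares of £1,200,000: Idris, Gemma, and Nuria each take £1,200,000; Linnea's £1,200,000 share passes to Linnea's issue; Kenji's £1,200,000 share passes to Kenji's issue.
Linnea's share (£1,200,000) is divided into 3 shares of £400,000: Zofia, Jarrah, and Hector each take £400,000.
Kenji's share (£1,200,000) is divided into 2 shares of £600,000: Mireille and Winona each take £600,000.

Mireille receives £600,000.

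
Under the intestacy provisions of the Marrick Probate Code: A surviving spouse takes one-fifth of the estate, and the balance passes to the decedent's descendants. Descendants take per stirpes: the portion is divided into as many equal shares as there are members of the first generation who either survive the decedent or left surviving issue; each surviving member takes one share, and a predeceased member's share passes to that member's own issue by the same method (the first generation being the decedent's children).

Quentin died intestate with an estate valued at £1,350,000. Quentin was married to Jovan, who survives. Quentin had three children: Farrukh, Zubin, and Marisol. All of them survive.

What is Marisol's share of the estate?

Marisol receives £360,000.

Jovan takes one-fifth of £1,350,000 = £270,000. The remaining £1,080,000 passes to the descendants.
The descendants' portion (£1,080,000) is divided into 3 shares of £360,000: Farrukh, Zubin, and Marisol each take £360,000.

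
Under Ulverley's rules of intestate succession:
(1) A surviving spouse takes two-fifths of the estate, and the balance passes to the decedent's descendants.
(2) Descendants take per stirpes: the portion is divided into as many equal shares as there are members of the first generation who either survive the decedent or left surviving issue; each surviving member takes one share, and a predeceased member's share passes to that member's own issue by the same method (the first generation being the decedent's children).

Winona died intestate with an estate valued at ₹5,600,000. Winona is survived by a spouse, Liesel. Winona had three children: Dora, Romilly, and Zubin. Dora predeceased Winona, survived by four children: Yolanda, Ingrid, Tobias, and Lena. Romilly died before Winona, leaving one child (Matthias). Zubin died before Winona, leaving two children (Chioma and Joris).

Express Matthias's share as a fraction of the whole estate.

Liesel takes two-fifths of ₹5,600,000 = ₹2,240,000. The remaining ₹3,360,000 passes to the descendants.
The descendants' portion (₹3,360,000) is divided into 3 shares of ₹1,120,000: Dora's ₹1,120,000 share passes to Dora's issue; Romilly's ₹1,120,000 share passes to Romilly's issue; Zubin's ₹1,120,000 share passes to Zubin's issue.
Dora's share (₹1,120,000) is divided into 4 shares of ₹280,000: Yolanda, Ingrid, Tobias, and Lena each take ₹280,000.
Romilly's share (₹1,120,000) passes entirely to Matthias.
Zubin's share (₹1,120,000) is divided into 2 shares of ₹560,000: Chioma and Joris each take ₹560,000.

Matthias receives 1/5 of the estate.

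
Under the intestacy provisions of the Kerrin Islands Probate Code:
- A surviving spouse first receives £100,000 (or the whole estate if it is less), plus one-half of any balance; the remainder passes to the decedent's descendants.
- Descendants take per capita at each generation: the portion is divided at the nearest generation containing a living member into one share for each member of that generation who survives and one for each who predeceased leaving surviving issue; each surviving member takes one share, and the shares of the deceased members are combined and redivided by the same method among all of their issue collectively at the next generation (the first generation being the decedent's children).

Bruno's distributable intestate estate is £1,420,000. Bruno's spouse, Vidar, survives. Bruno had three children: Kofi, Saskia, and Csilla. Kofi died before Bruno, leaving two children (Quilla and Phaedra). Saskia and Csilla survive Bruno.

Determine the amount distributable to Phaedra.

Vidar first takes £100,000, leaving a balance of £1,320,000. Vidar then takes one-half of the balance (£660,000), for a total of £760,000. The remaining £660,000 passes to the descendants.
The descendants' portion (£660,000) is divided at the children's generation into 3 shares of £220,000. Saskia and Csilla each take £220,000. The remaining share for the deceased Kofi (£220,000) is carried to the next generation.
That pool (£220,000) is divided at the grandchildren's generation equally among Quilla and Phaedra: £110,000 each.

Phaedra receives £110,000.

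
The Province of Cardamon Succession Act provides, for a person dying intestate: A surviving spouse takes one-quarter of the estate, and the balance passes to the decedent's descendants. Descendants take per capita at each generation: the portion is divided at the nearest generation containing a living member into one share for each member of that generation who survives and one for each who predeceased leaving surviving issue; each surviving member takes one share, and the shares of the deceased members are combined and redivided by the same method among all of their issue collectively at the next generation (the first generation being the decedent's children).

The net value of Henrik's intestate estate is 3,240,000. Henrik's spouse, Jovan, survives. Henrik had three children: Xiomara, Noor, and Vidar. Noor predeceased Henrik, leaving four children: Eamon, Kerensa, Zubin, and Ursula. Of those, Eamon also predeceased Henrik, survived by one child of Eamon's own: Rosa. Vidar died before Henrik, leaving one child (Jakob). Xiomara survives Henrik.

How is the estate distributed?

Jovan: 810,000; Xiomara: 810,000; Rosa: 324,000; Kerensa: 324,000; Zubin: 324,000; Ursula: 324,000; Jakob: 324,000

Jovan takes one-quarter of 3,240,000 = 810,000. The remaining 2,430,000 passes to the descendants.
The descendants' portion (2,430,000) is divided at the children's generation into 3 shares of 810,000. Xiomara takes 810,000. The 2 shares of the deceased (Noor and Vidar) are combined into a pool of 1,620,000.
That pool (1,620,000) is divided at the grandchildren's generation into 5 shares of 324,000. Kerensa, Zubin, Ursula, and Jakob each take 324,000. The remaining share for the deceased Eamon (324,000) is carried to the next generation.
That pool (324,000) passes entirely to Rosa, the sole taker at the great-grandchildren's generation.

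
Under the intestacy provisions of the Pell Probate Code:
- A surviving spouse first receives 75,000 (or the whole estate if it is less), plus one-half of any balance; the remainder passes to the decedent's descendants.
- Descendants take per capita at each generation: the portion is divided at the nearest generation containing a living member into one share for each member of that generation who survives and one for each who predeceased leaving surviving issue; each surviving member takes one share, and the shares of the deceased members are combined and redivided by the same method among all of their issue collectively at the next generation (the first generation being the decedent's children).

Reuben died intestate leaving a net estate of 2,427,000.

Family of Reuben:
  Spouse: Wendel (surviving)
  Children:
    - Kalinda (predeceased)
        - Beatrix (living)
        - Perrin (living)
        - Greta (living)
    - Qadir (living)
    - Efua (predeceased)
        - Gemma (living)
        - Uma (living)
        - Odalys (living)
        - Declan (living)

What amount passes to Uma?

Uma receives 112,000.

Wendel first takes 75,000, leaving a balance of 2,352,000. Wendel then takes one-half of the balance (1,176,000), for a total of 1,251,000. The remaining 1,176,000 passes to the descendants.
The descendants' portion (1,176,000) is divided at the children's generation into 3 shares of 392,000. Qadir takes 392,000. The 2 shares of the deceased (Kalinda and Efua) are combined into a pool of 784,000.
That pool (784,000) is divided at the grandchildren's generation equally among Beatrix, Perrin, Greta, Gemma, Uma, Odalys, and Declan: 112,000 each.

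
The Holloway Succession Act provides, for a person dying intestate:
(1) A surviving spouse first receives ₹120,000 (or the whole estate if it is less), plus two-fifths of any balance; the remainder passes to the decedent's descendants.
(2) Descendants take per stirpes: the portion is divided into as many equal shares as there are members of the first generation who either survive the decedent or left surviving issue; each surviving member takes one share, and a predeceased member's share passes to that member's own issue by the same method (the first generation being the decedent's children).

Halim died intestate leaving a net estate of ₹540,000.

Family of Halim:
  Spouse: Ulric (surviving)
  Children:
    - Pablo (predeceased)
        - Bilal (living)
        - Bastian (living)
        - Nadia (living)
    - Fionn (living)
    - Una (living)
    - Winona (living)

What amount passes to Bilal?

Ulric first takes ₹120,000, leaving a balance of ₹420,000. Ulric then takes two-fifths of the balance (₹168,000), for a total of ₹288,000. The remaining ₹252,000 passes to the descendants.
The descendants' portion (₹252,000) is divided into 4 shares of ₹63,000: Fionn, Una, and Winona each take ₹63,000; Pablo's ₹63,000 share passes to Pablo's issue.
Pablo's share (₹63,000) is divided into 3 shares of ₹21,000: Bilal, Bastian, and Nadia each take ₹21,000.

Bilal receives ₹21,000.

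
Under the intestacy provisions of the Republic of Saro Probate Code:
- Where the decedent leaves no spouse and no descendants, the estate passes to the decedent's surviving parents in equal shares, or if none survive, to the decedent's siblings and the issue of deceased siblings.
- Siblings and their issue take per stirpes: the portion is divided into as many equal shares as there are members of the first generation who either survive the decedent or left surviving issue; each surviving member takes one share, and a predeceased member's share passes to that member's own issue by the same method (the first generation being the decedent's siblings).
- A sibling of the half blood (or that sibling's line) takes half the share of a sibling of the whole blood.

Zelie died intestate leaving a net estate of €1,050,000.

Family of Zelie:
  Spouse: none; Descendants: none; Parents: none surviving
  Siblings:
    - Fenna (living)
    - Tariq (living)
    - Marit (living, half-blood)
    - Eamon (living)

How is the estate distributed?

Fenna: €300,000; Tariq: €300,000; Marit: €150,000; Eamon: €300,000

The entire €1,050,000 passes to the siblings and their issue.
Counting each half-blood sibling's line as half a unit, there are 7/2 units in €1,050,000, so one unit is €300,000. Whole-blood lines (Fenna, Tariq, and Eamon) take €300,000 each; half-blood lines (Marit) take €150,000 each.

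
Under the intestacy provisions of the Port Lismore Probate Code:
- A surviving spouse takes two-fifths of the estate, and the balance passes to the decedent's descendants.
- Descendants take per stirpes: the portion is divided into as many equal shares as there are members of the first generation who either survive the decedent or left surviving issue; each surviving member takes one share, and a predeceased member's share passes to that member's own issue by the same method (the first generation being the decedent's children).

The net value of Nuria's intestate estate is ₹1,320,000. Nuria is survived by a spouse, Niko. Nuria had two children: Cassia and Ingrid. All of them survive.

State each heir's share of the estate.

Niko: ₹528,000; Cassia: ₹396,000; Ingrid: ₹396,000

Niko takes two-fifths of ₹1,320,000 = ₹528,000. The remaining ₹792,000 passes to the descendants.
The descendants' portion (₹792,000) is divided into 2 shares of ₹396,000: Cassia and Ingrid each take ₹396,000.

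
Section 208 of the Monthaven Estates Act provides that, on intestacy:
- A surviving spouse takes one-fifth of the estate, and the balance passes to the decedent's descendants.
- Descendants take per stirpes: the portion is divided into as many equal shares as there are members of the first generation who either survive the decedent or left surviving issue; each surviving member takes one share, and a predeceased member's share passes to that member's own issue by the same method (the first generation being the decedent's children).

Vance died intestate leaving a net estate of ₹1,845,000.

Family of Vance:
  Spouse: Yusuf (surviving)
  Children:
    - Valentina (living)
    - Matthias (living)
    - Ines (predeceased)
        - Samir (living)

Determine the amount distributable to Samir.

Samir receives ₹492,000.

Yusuf takes one-fifth of ₹1,845,000 = ₹369,000. The remaining ₹1,476,000 passes to the descendants.
The descendants' portion (₹1,476,000) is divided into 3 shares of ₹492,000: Valentina and Matthias each take ₹492,000; Ines's ₹492,000 share passes to Ines's issue.
Ines's share (₹492,000) passes entirely to Samir.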